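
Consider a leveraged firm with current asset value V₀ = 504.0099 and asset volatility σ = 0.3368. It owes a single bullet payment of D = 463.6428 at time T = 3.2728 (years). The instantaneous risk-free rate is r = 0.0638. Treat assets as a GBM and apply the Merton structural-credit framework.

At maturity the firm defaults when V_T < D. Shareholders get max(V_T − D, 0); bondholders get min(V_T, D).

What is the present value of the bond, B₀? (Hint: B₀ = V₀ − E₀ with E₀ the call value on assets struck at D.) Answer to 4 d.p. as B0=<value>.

d₁ = [ln(V₀/D) + (r + σ²/2)T] / (σ√T)
   = [ln(504.0099/463.6428) + (0.0638 + 0.5·0.3368²)·3.2728] / (0.3368·√3.2728)
   = [0.083481 + 0.394428] / 0.609301 = 0.784358
d₂ = d₁ − σ√T = 0.784358 − 0.609301 = 0.175057
N(d₁) = 0.783585,  N(d₂) = 0.569483,  e^(−rT) = 0.811554
E₀ = V₀·N(d₁) − D·e^(−rT)·N(d₂)
   = 504.0099·0.783585 − 463.6428·0.811554·0.569483 = 180.654750
B₀ = V₀ − E₀ = 504.0099 − 180.654750 = 323.355150

B0=323.3552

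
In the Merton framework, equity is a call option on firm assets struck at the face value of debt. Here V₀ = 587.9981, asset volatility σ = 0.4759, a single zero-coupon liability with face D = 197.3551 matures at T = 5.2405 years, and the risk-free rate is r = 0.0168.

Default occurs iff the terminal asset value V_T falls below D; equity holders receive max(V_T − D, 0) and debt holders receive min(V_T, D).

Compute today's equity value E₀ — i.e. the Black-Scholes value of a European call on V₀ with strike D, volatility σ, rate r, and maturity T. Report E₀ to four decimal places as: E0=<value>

d₁ = [ln(V₀/D) + (r + σ²/2)T] / (σ√T)
   = [ln(587.9981/197.3551) + (0.0168 + 0.5·0.4759²)·5.2405] / (0.4759·√5.2405)
   = [1.091719 + 0.681477] / 1.089437 = 1.627626
d₂ = d₁ − σ√T = 1.627626 − 1.089437 = 0.538189
N(d₁) = 0.948198,  N(d₂) = 0.704777,  e^(−rT) = 0.915724
E₀ = V₀·N(d₁) − D·e^(−rT)·N(d₂)
   = 587.9981·0.948198 − 197.3551·0.915724·0.704777 = 430.169346

E0=430.1693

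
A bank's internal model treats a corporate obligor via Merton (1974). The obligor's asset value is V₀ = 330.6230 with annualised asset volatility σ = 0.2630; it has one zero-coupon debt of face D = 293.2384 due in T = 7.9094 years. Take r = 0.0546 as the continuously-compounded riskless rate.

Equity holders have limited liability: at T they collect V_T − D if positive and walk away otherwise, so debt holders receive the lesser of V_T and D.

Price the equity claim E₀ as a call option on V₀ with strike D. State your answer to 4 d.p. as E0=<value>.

E0=163.7842

d₁ = [ln(V₀/D) + (r + σ²/2)T] / (σ√T)
   = [ln(330.6230/293.2384) + (0.0546 + 0.5·0.2630²)·7.9094] / (0.2630·√7.9094)
   = [0.119993 + 0.705396] / 0.739652 = 1.115915
d₂ = d₁ − σ√T = 1.115915 − 0.739652 = 0.376263
N(d₁) = 0.867771,  N(d₂) = 0.646639,  e^(−rT) = 0.649305
E₀ = V₀·N(d₁) − D·e^(−rT)·N(d₂)
   = 330.6230·0.867771 − 293.2384·0.649305·0.646639 = 163.784165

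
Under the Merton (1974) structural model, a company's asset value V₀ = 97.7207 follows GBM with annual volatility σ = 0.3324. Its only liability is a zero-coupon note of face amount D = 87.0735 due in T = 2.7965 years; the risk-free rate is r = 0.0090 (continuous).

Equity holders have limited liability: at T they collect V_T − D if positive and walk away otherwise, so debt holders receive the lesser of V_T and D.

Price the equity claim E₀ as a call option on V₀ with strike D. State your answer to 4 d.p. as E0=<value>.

E0=27.0158

d₁ = [ln(V₀/D) + (r + σ²/2)T] / (σ√T)
   = [ln(97.7207/87.0735) + (0.0090 + 0.5·0.3324²)·2.7965] / (0.3324·√2.7965)
   = [0.115361 + 0.179661] / 0.555864 = 0.530744
d₂ = d₁ − σ√T = 0.530744 − 0.555864 = -0.025119
N(d₁) = 0.702202,  N(d₂) = 0.489980,  e^(−rT) = 0.975146
E₀ = V₀·N(d₁) − D·e^(−rT)·N(d₂)
   = 97.7207·0.702202 − 87.0735·0.975146·0.489980 = 27.015810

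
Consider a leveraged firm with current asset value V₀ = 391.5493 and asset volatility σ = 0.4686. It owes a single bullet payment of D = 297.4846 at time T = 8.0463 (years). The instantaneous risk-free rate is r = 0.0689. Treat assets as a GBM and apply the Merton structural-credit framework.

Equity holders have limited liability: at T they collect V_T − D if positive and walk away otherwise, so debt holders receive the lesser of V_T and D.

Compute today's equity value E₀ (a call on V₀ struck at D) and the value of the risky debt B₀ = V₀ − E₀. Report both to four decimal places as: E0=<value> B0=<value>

d₁ = [ln(V₀/D) + (r + σ²/2)T] / (σ√T)
   = [ln(391.5493/297.4846) + (0.0689 + 0.5·0.4686²)·8.0463] / (0.4686·√8.0463)
   = [0.274749 + 1.437817] / 1.329231 = 1.288389
d₂ = d₁ − σ√T = 1.288389 − 1.329231 = -0.040842
N(d₁) = 0.901195,  N(d₂) = 0.483711,  e^(−rT) = 0.574423
E₀ = V₀·N(d₁) − D·e^(−rT)·N(d₂)
   = 391.5493·0.901195 − 297.4846·0.574423·0.483711 = 270.204724
B₀ = V₀ − E₀ = 391.5493 − 270.204724 = 121.344576

E0=270.2047 B0=121.3446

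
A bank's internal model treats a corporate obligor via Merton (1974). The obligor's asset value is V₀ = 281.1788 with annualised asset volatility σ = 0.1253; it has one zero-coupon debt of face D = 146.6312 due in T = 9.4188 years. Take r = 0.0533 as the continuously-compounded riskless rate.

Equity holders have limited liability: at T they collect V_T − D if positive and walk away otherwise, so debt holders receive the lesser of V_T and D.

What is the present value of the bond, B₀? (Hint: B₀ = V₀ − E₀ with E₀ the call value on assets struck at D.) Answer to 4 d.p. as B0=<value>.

B0=88.7337

d₁ = [ln(V₀/D) + (r + σ²/2)T] / (σ√T)
   = [ln(281.1788/146.6312) + (0.0533 + 0.5·0.1253²)·9.4188] / (0.1253·√9.4188)
   = [0.651070 + 0.575960] / 0.384546 = 3.190850
d₂ = d₁ − σ√T = 3.190850 − 0.384546 = 2.806304
N(d₁) = 0.999291,  N(d₂) = 0.997494,  e^(−rT) = 0.605305
E₀ = V₀·N(d₁) − D·e^(−rT)·N(d₂)
   = 281.1788·0.999291 − 146.6312·0.605305·0.997494 = 192.445095
B₀ = V₀ − E₀ = 281.1788 − 192.445095 = 88.733705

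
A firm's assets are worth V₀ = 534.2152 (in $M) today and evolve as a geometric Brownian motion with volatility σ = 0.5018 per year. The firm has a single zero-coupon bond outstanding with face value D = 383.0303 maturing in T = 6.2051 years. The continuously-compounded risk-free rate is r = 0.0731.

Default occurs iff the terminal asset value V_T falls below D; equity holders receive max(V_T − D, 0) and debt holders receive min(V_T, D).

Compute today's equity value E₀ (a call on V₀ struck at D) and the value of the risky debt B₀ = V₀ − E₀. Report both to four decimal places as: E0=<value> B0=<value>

d₁ = [ln(V₀/D) + (r + σ²/2)T] / (σ√T)
   = [ln(534.2152/383.0303) + (0.0731 + 0.5·0.5018²)·6.2051] / (0.5018·√6.2051)
   = [0.332685 + 1.234825] / 1.249986 = 1.254022
d₂ = d₁ − σ√T = 1.254022 − 1.249986 = 0.004036
N(d₁) = 0.895083,  N(d₂) = 0.501610,  e^(−rT) = 0.635341
E₀ = V₀·N(d₁) − D·e^(−rT)·N(d₂)
   = 534.2152·0.895083 − 383.0303·0.635341·0.501610 = 356.097581
B₀ = V₀ − E₀ = 534.2152 − 356.097581 = 178.117619

E0=356.0976 B0=178.1176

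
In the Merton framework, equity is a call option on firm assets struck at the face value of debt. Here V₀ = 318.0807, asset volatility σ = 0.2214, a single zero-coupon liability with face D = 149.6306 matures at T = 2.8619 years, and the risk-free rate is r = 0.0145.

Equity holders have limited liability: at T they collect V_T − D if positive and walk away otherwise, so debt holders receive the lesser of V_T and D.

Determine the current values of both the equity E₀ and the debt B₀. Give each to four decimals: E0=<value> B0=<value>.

E0=175.0096 B0=143.0711

d₁ = [ln(V₀/D) + (r + σ²/2)T] / (σ√T)
   = [ln(318.0807/149.6306) + (0.0145 + 0.5·0.2214²)·2.8619] / (0.2214·√2.8619)
   = [0.754136 + 0.111640] / 0.374546 = 2.311534
d₂ = d₁ − σ√T = 2.311534 − 0.374546 = 1.936989
N(d₁) = 0.989598,  N(d₂) = 0.973627,  e^(−rT) = 0.959352
E₀ = V₀·N(d₁) − D·e^(−rT)·N(d₂)
   = 318.0807·0.989598 − 149.6306·0.959352·0.973627 = 175.009612
B₀ = V₀ − E₀ = 318.0807 − 175.009612 = 143.071088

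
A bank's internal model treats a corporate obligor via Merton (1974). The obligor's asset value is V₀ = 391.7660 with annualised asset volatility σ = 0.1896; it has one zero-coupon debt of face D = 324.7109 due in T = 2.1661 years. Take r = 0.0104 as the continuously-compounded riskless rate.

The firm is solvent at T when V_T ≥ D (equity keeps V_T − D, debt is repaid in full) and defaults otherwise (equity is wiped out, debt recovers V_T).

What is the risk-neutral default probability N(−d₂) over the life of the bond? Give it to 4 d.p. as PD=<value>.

PD=0.2696

d₁ = [ln(V₀/D) + (r + σ²/2)T] / (σ√T)
   = [ln(391.7660/324.7109) + (0.0104 + 0.5·0.1896²)·2.1661] / (0.1896·√2.1661)
   = [0.187729 + 0.061461] / 0.279047 = 0.893005
d₂ = d₁ − σ√T = 0.893005 − 0.279047 = 0.613958
risk-neutral PD = N(−d₂) = N(-0.613958) = 0.269622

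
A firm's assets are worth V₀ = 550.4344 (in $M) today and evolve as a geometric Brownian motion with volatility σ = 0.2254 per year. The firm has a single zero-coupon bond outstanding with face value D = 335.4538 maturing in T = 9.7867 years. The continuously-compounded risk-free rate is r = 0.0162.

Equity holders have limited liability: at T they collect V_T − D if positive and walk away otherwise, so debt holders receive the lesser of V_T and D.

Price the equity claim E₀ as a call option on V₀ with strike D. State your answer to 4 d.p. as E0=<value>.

E0=289.8961

d₁ = [ln(V₀/D) + (r + σ²/2)T] / (σ√T)
   = [ln(550.4344/335.4538) + (0.0162 + 0.5·0.2254²)·9.7867] / (0.2254·√9.7867)
   = [0.495224 + 0.407152] / 0.705135 = 1.279721
d₂ = d₁ − σ√T = 1.279721 − 0.705135 = 0.574586
N(d₁) = 0.899678,  N(d₂) = 0.717214,  e^(−rT) = 0.853385
E₀ = V₀·N(d₁) − D·e^(−rT)·N(d₂)
   = 550.4344·0.899678 − 335.4538·0.853385·0.717214 = 289.896057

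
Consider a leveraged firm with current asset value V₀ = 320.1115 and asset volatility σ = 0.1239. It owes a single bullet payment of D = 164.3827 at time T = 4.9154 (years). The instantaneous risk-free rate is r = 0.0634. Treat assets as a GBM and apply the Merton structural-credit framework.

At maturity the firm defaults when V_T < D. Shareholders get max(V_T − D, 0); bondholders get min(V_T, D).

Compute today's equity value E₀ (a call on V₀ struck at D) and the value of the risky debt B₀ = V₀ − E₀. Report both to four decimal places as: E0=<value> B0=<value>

E0=199.7451 B0=120.3664

d₁ = [ln(V₀/D) + (r + σ²/2)T] / (σ√T)
   = [ln(320.1115/164.3827) + (0.0634 + 0.5·0.1239²)·4.9154] / (0.1239·√4.9154)
   = [0.666472 + 0.349365] / 0.274695 = 3.698055
d₂ = d₁ − σ√T = 3.698055 − 0.274695 = 3.423360
N(d₁) = 0.999891,  N(d₂) = 0.999691,  e^(−rT) = 0.732248
E₀ = V₀·N(d₁) − D·e^(−rT)·N(d₂)
   = 320.1115·0.999891 − 164.3827·0.732248·0.999691 = 199.745089
B₀ = V₀ − E₀ = 320.1115 − 199.745089 = 120.366411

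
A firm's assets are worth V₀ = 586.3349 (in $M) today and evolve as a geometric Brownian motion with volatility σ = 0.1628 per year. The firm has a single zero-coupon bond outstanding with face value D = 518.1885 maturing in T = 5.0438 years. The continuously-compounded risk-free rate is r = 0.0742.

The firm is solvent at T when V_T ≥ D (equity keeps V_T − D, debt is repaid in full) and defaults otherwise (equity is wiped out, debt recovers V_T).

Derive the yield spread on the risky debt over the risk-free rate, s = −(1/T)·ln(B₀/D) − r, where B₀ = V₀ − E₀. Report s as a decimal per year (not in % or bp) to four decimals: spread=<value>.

d₁ = [ln(V₀/D) + (r + σ²/2)T] / (σ√T)
   = [ln(586.3349/518.1885) + (0.0742 + 0.5·0.1628²)·5.0438] / (0.1628·√5.0438)
   = [0.123552 + 0.441090] / 0.365623 = 1.544329
d₂ = d₁ − σ√T = 1.544329 − 0.365623 = 1.178706
N(d₁) = 0.938746,  N(d₂) = 0.880742,  e^(−rT) = 0.687805
E₀ = V₀·N(d₁) − D·e^(−rT)·N(d₂)
   = 586.3349·0.938746 − 518.1885·0.687805·0.880742 = 236.511643
B₀ = V₀ − E₀ = 586.3349 − 236.511643 = 349.823257
spread = −(1/T)·ln(B₀/D) − r = −(1/5.0438)·ln(349.823257/518.1885) − 0.0742 = 0.00369980

spread=0.0037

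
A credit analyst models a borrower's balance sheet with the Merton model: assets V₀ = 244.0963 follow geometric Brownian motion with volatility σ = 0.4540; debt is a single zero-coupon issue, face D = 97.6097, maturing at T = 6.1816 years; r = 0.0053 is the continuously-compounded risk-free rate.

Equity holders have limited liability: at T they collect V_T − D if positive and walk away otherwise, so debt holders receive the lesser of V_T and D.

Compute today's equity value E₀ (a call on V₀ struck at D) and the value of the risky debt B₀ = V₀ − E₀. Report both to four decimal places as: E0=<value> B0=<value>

d₁ = [ln(V₀/D) + (r + σ²/2)T] / (σ√T)
   = [ln(244.0963/97.6097) + (0.0053 + 0.5·0.4540²)·6.1816] / (0.4540·√6.1816)
   = [0.916586 + 0.669826] / 1.128772 = 1.405431
d₂ = d₁ − σ√T = 1.405431 − 1.128772 = 0.276659
N(d₁) = 0.920053,  N(d₂) = 0.608979,  e^(−rT) = 0.967768
E₀ = V₀·N(d₁) − D·e^(−rT)·N(d₂)
   = 244.0963·0.920053 − 97.6097·0.967768·0.608979 = 167.055303
B₀ = V₀ − E₀ = 244.0963 − 167.055303 = 77.040997

E0=167.0553 B0=77.0410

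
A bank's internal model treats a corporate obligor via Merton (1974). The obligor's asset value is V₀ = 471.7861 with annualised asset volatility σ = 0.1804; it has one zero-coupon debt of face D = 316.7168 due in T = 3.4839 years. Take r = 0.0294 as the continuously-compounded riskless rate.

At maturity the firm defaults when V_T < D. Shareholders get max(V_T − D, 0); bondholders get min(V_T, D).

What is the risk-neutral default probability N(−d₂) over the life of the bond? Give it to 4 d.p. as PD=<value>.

d₁ = [ln(V₀/D) + (r + σ²/2)T] / (σ√T)
   = [ln(471.7861/316.7168) + (0.0294 + 0.5·0.1804²)·3.4839] / (0.1804·√3.4839)
   = [0.398518 + 0.159117] / 0.336720 = 1.656076
d₂ = d₁ − σ√T = 1.656076 − 0.336720 = 1.319356
risk-neutral PD = N(−d₂) = N(-1.319356) = 0.093525

PD=0.0935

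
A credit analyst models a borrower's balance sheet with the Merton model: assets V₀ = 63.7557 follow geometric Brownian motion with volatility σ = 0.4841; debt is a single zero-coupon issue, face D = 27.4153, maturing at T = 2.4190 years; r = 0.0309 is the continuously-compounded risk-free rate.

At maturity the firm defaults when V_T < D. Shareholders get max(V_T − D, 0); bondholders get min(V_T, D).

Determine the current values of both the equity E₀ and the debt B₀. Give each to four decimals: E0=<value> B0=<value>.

d₁ = [ln(V₀/D) + (r + σ²/2)T] / (σ√T)
   = [ln(63.7557/27.4153) + (0.0309 + 0.5·0.4841²)·2.4190] / (0.4841·√2.4190)
   = [0.843957 + 0.358197] / 0.752927 = 1.596641
d₂ = d₁ − σ√T = 1.596641 − 0.752927 = 0.843713
N(d₁) = 0.944827,  N(d₂) = 0.800585,  e^(−rT) = 0.927978
E₀ = V₀·N(d₁) − D·e^(−rT)·N(d₂)
   = 63.7557·0.944827 − 27.4153·0.927978·0.800585 = 39.870585
B₀ = V₀ − E₀ = 63.7557 − 39.870585 = 23.885115

E0=39.8706 B0=23.8851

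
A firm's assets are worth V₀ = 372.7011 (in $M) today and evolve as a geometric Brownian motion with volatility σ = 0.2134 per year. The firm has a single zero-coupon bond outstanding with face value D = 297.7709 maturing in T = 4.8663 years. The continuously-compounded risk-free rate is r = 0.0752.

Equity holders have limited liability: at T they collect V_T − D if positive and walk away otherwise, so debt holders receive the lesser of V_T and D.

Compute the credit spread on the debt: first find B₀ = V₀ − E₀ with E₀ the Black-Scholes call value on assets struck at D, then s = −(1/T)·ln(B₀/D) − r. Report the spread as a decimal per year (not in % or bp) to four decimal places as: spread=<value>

spread=0.0065

d₁ = [ln(V₀/D) + (r + σ²/2)T] / (σ√T)
   = [ln(372.7011/297.7709) + (0.0752 + 0.5·0.2134²)·4.8663] / (0.2134·√4.8663)
   = [0.224452 + 0.476750] / 0.470754 = 1.489532
d₂ = d₁ − σ√T = 1.489532 − 0.470754 = 1.018778
N(d₁) = 0.931826,  N(d₂) = 0.845846,  e^(−rT) = 0.693540
E₀ = V₀·N(d₁) − D·e^(−rT)·N(d₂)
   = 372.7011·0.931826 − 297.7709·0.693540·0.845846 = 172.611866
B₀ = V₀ − E₀ = 372.7011 − 172.611866 = 200.089234
spread = −(1/T)·ln(B₀/D) − r = −(1/4.8663)·ln(200.089234/297.7709) − 0.0752 = 0.00649676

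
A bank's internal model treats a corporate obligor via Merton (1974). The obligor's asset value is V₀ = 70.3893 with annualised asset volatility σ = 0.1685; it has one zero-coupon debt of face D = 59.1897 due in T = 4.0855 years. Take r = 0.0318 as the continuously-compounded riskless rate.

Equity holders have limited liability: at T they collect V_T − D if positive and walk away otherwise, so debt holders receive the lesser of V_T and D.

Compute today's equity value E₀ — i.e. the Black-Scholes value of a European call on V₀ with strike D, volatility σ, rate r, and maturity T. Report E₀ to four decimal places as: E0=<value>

E0=20.4984

d₁ = [ln(V₀/D) + (r + σ²/2)T] / (σ√T)
   = [ln(70.3893/59.1897) + (0.0318 + 0.5·0.1685²)·4.0855] / (0.1685·√4.0855)
   = [0.173294 + 0.187917] / 0.340583 = 1.060568
d₂ = d₁ − σ√T = 1.060568 − 0.340583 = 0.719985
N(d₁) = 0.855557,  N(d₂) = 0.764233,  e^(−rT) = 0.878167
E₀ = V₀·N(d₁) − D·e^(−rT)·N(d₂)
   = 70.3893·0.855557 − 59.1897·0.878167·0.764233 = 20.498425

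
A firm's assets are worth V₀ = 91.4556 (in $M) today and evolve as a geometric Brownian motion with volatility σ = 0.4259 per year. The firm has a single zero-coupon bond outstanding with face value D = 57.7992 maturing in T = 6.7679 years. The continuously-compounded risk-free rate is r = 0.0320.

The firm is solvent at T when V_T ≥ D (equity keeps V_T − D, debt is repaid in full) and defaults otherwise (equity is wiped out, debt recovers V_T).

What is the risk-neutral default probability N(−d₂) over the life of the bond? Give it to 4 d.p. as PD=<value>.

PD=0.4778

d₁ = [ln(V₀/D) + (r + σ²/2)T] / (σ√T)
   = [ln(91.4556/57.7992) + (0.0320 + 0.5·0.4259²)·6.7679] / (0.4259·√6.7679)
   = [0.458879 + 0.830390] / 1.107987 = 1.163614
d₂ = d₁ − σ√T = 1.163614 − 1.107987 = 0.055627
risk-neutral PD = N(−d₂) = N(-0.055627) = 0.477819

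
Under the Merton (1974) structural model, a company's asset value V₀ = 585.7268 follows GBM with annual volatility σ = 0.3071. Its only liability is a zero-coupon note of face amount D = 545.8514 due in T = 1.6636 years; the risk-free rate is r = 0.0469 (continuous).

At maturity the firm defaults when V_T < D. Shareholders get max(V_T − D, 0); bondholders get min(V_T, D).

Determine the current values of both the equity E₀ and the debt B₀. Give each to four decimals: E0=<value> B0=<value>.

d₁ = [ln(V₀/D) + (r + σ²/2)T] / (σ√T)
   = [ln(585.7268/545.8514) + (0.0469 + 0.5·0.3071²)·1.6636] / (0.3071·√1.6636)
   = [0.070507 + 0.156470] / 0.396099 = 0.573030
d₂ = d₁ − σ√T = 0.573030 − 0.396099 = 0.176931
N(d₁) = 0.716688,  N(d₂) = 0.570219,  e^(−rT) = 0.924943
E₀ = V₀·N(d₁) − D·e^(−rT)·N(d₂)
   = 585.7268·0.716688 − 545.8514·0.924943·0.570219 = 131.890422
B₀ = V₀ − E₀ = 585.7268 − 131.890422 = 453.836378

E0=131.8904 B0=453.8364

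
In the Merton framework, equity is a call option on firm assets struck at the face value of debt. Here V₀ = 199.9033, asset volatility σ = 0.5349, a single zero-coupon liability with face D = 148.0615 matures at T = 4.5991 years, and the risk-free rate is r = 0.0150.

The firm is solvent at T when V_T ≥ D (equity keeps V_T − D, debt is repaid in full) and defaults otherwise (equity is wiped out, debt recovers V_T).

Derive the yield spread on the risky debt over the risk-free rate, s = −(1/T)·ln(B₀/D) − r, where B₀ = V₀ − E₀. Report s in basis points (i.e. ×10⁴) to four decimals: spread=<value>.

spread=875.1335

d₁ = [ln(V₀/D) + (r + σ²/2)T] / (σ√T)
   = [ln(199.9033/148.0615) + (0.0150 + 0.5·0.5349²)·4.5991] / (0.5349·√4.5991)
   = [0.300206 + 0.726929] / 1.147120 = 0.895403
d₂ = d₁ − σ√T = 0.895403 − 1.147120 = -0.251717
N(d₁) = 0.814714,  N(d₂) = 0.400630,  e^(−rT) = 0.933339
E₀ = V₀·N(d₁) − D·e^(−rT)·N(d₂)
   = 199.9033·0.814714 − 148.0615·0.933339·0.400630 = 107.500378
B₀ = V₀ − E₀ = 199.9033 − 107.500378 = 92.402922
spread = −(1/T)·ln(B₀/D) − r = −(1/4.5991)·ln(92.402922/148.0615) − 0.0150 = 0.08751335
in basis points: 0.08751335 × 10⁴ = 875.1335 bp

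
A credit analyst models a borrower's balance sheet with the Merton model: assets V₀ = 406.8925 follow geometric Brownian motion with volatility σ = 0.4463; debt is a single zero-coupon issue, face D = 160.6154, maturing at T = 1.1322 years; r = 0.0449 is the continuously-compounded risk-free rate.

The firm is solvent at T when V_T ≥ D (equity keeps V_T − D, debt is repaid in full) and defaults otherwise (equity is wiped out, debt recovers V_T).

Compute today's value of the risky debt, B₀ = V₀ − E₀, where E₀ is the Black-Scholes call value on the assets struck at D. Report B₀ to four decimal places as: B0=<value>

B0=151.8290

d₁ = [ln(V₀/D) + (r + σ²/2)T] / (σ√T)
   = [ln(406.8925/160.6154) + (0.0449 + 0.5·0.4463²)·1.1322] / (0.4463·√1.1322)
   = [0.929536 + 0.163594] / 0.474885 = 2.301884
d₂ = d₁ − σ√T = 2.301884 − 0.474885 = 1.826999
N(d₁) = 0.989329,  N(d₂) = 0.966150,  e^(−rT) = 0.950435
E₀ = V₀·N(d₁) − D·e^(−rT)·N(d₂)
   = 406.8925·0.989329 − 160.6154·0.950435·0.966150 = 255.063500
B₀ = V₀ − E₀ = 406.8925 − 255.063500 = 151.829000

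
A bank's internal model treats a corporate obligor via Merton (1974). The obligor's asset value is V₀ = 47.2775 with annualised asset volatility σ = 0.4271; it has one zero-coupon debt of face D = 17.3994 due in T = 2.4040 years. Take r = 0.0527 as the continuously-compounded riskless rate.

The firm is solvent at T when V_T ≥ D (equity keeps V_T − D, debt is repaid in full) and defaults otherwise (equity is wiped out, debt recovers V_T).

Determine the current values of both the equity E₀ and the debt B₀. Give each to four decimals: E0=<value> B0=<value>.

d₁ = [ln(V₀/D) + (r + σ²/2)T] / (σ√T)
   = [ln(47.2775/17.3994) + (0.0527 + 0.5·0.4271²)·2.4040] / (0.4271·√2.4040)
   = [0.999599 + 0.345953] / 0.662212 = 2.031906
d₂ = d₁ − σ√T = 2.031906 − 0.662212 = 1.369694
N(d₁) = 0.978918,  N(d₂) = 0.914609,  e^(−rT) = 0.881006
E₀ = V₀·N(d₁) − D·e^(−rT)·N(d₂)
   = 47.2775·0.978918 − 17.3994·0.881006·0.914609 = 32.260798
B₀ = V₀ − E₀ = 47.2775 − 32.260798 = 15.016702

E0=32.2608 B0=15.0167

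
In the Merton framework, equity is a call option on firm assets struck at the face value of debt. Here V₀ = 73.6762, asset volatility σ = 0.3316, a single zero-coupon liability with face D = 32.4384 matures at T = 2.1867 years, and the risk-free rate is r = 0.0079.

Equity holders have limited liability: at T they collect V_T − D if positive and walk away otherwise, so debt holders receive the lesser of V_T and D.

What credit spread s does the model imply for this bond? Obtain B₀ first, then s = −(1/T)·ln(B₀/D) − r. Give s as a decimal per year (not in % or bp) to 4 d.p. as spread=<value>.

spread=0.0060

d₁ = [ln(V₀/D) + (r + σ²/2)T] / (σ√T)
   = [ln(73.6762/32.4384) + (0.0079 + 0.5·0.3316²)·2.1867] / (0.3316·√2.1867)
   = [0.820337 + 0.137498] / 0.490353 = 1.953357
d₂ = d₁ − σ√T = 1.953357 − 0.490353 = 1.463004
N(d₁) = 0.974611,  N(d₂) = 0.928267,  e^(−rT) = 0.982873
E₀ = V₀·N(d₁) − D·e^(−rT)·N(d₂)
   = 73.6762·0.974611 − 32.4384·0.982873·0.928267 = 42.209877
B₀ = V₀ − E₀ = 73.6762 − 42.209877 = 31.466323
spread = −(1/T)·ln(B₀/D) − r = −(1/2.1867)·ln(31.466323/32.4384) − 0.0079 = 0.00601368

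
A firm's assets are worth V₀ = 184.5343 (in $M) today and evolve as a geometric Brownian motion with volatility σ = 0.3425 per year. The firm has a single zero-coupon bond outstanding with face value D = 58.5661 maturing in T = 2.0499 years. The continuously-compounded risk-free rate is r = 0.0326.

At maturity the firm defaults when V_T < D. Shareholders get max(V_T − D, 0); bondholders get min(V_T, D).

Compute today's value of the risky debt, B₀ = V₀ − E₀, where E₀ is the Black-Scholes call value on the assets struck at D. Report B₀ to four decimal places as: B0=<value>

d₁ = [ln(V₀/D) + (r + σ²/2)T] / (σ√T)
   = [ln(184.5343/58.5661) + (0.0326 + 0.5·0.3425²)·2.0499] / (0.3425·√2.0499)
   = [1.147679 + 0.187060] / 0.490373 = 2.721883
d₂ = d₁ − σ√T = 2.721883 − 0.490373 = 2.231510
N(d₁) = 0.996754,  N(d₂) = 0.987176,  e^(−rT) = 0.935357
E₀ = V₀·N(d₁) − D·e^(−rT)·N(d₂)
   = 184.5343·0.996754 − 58.5661·0.935357·0.987176 = 129.857643
B₀ = V₀ − E₀ = 184.5343 − 129.857643 = 54.676657

B0=54.6767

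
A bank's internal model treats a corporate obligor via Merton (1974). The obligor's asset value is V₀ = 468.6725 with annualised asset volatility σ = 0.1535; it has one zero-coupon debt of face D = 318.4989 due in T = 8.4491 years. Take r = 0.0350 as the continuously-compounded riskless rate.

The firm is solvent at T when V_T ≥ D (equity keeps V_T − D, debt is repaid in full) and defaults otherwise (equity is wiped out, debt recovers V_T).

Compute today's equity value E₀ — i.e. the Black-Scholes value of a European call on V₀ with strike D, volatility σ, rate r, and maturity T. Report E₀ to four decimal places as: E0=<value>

d₁ = [ln(V₀/D) + (r + σ²/2)T] / (σ√T)
   = [ln(468.6725/318.4989) + (0.0350 + 0.5·0.1535²)·8.4491] / (0.1535·√8.4491)
   = [0.386285 + 0.395258] / 0.446184 = 1.751619
d₂ = d₁ − σ√T = 1.751619 − 0.446184 = 1.305435
N(d₁) = 0.960080,  N(d₂) = 0.904128,  e^(−rT) = 0.743997
E₀ = V₀·N(d₁) − D·e^(−rT)·N(d₂)
   = 468.6725·0.960080 − 318.4989·0.743997·0.904128 = 235.719187

E0=235.7192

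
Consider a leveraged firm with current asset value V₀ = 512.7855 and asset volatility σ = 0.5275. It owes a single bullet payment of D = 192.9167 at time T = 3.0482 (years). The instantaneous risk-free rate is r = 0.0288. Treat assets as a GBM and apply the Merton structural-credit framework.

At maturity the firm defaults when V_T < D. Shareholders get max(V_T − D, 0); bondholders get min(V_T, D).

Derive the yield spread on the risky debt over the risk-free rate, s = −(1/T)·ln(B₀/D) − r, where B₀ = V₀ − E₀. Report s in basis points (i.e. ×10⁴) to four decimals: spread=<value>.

spread=307.8725

d₁ = [ln(V₀/D) + (r + σ²/2)T] / (σ√T)
   = [ln(512.7855/192.9167) + (0.0288 + 0.5·0.5275²)·3.0482] / (0.5275·√3.0482)
   = [0.977599 + 0.511879] / 0.920967 = 1.617297
d₂ = d₁ − σ√T = 1.617297 − 0.920967 = 0.696330
N(d₁) = 0.947093,  N(d₂) = 0.756889,  e^(−rT) = 0.915955
E₀ = V₀·N(d₁) − D·e^(−rT)·N(d₂)
   = 512.7855·0.947093 − 192.9167·0.915955·0.756889 = 351.910988
B₀ = V₀ − E₀ = 512.7855 − 351.910988 = 160.874512
spread = −(1/T)·ln(B₀/D) − r = −(1/3.0482)·ln(160.874512/192.9167) − 0.0288 = 0.03078725
in basis points: 0.03078725 × 10⁴ = 307.8725 bp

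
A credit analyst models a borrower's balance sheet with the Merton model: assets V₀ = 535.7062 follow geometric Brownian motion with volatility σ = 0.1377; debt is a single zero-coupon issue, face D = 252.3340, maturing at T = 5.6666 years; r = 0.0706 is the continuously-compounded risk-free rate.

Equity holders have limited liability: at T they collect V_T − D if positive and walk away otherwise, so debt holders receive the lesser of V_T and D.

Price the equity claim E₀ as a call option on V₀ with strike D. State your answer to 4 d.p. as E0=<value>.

d₁ = [ln(V₀/D) + (r + σ²/2)T] / (σ√T)
   = [ln(535.7062/252.3340) + (0.0706 + 0.5·0.1377²)·5.6666] / (0.1377·√5.6666)
   = [0.752832 + 0.453785] / 0.327790 = 3.681072
d₂ = d₁ − σ√T = 3.681072 − 0.327790 = 3.353282
N(d₁) = 0.999884,  N(d₂) = 0.999601,  e^(−rT) = 0.670279
E₀ = V₀·N(d₁) − D·e^(−rT)·N(d₂)
   = 535.7062·0.999884 − 252.3340·0.670279·0.999601 = 366.577466

E0=366.5775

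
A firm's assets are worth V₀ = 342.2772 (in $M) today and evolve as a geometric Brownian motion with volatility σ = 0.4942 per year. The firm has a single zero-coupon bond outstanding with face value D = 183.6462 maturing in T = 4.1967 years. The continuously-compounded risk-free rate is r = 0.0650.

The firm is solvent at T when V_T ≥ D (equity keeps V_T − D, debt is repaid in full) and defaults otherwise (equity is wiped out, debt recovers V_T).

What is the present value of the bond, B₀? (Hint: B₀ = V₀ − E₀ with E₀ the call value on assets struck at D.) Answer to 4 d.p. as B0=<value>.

B0=118.6275

d₁ = [ln(V₀/D) + (r + σ²/2)T] / (σ√T)
   = [ln(342.2772/183.6462) + (0.0650 + 0.5·0.4942²)·4.1967] / (0.4942·√4.1967)
   = [0.622610 + 0.785273] / 1.012411 = 1.390624
d₂ = d₁ − σ√T = 1.390624 − 1.012411 = 0.378214
N(d₁) = 0.917830,  N(d₂) = 0.647364,  e^(−rT) = 0.761256
E₀ = V₀·N(d₁) − D·e^(−rT)·N(d₂)
   = 342.2772·0.917830 − 183.6462·0.761256·0.647364 = 223.649739
B₀ = V₀ − E₀ = 342.2772 − 223.649739 = 118.627461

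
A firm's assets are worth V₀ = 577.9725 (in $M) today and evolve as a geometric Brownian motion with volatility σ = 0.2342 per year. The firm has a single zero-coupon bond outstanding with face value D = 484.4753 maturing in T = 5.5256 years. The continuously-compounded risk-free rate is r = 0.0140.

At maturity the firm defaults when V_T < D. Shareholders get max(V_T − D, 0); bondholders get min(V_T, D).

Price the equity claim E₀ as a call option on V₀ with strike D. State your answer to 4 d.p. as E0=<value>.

E0=187.3433

d₁ = [ln(V₀/D) + (r + σ²/2)T] / (σ√T)
   = [ln(577.9725/484.4753) + (0.0140 + 0.5·0.2342²)·5.5256] / (0.2342·√5.5256)
   = [0.176460 + 0.228897] / 0.550524 = 0.736310
d₂ = d₁ − σ√T = 0.736310 − 0.550524 = 0.185786
N(d₁) = 0.769229,  N(d₂) = 0.573694,  e^(−rT) = 0.925558
E₀ = V₀·N(d₁) − D·e^(−rT)·N(d₂)
   = 577.9725·0.769229 − 484.4753·0.925558·0.573694 = 187.343259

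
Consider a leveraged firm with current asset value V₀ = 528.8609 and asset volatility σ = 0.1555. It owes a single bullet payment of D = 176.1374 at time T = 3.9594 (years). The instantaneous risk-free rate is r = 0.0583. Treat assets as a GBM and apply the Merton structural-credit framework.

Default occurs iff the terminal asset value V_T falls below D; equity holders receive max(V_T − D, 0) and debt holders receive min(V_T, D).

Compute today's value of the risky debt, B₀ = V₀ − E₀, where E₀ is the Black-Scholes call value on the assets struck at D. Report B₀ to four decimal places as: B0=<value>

B0=139.8304

d₁ = [ln(V₀/D) + (r + σ²/2)T] / (σ√T)
   = [ln(528.8609/176.1374) + (0.0583 + 0.5·0.1555²)·3.9594] / (0.1555·√3.9594)
   = [1.099461 + 0.278703] / 0.309418 = 4.454057
d₂ = d₁ − σ√T = 4.454057 − 0.309418 = 4.144639
N(d₁) = 0.999996,  N(d₂) = 0.999983,  e^(−rT) = 0.793872
E₀ = V₀·N(d₁) − D·e^(−rT)·N(d₂)
   = 528.8609·0.999996 − 176.1374·0.793872·0.999983 = 389.030499
B₀ = V₀ − E₀ = 528.8609 − 389.030499 = 139.830401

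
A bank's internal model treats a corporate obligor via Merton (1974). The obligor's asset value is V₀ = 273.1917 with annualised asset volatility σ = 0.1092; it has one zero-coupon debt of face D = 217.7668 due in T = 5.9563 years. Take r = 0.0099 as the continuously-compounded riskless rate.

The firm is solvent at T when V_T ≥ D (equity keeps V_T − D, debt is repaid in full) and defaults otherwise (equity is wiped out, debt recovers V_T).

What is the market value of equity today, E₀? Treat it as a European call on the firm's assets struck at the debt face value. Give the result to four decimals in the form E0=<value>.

d₁ = [ln(V₀/D) + (r + σ²/2)T] / (σ√T)
   = [ln(273.1917/217.7668) + (0.0099 + 0.5·0.1092²)·5.9563] / (0.1092·√5.9563)
   = [0.226749 + 0.094481] / 0.266508 = 1.205327
d₂ = d₁ − σ√T = 1.205327 − 0.266508 = 0.938818
N(d₁) = 0.885961,  N(d₂) = 0.826088,  e^(−rT) = 0.942738
E₀ = V₀·N(d₁) − D·e^(−rT)·N(d₂)
   = 273.1917·0.885961 − 217.7668·0.942738·0.826088 = 72.443970

E0=72.4440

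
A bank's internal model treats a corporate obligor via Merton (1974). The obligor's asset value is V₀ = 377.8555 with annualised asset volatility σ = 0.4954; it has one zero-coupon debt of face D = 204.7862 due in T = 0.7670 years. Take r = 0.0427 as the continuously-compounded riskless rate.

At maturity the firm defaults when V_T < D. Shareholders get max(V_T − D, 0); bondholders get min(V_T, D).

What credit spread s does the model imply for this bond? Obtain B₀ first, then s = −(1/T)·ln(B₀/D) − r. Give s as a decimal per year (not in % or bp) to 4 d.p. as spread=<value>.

d₁ = [ln(V₀/D) + (r + σ²/2)T] / (σ√T)
   = [ln(377.8555/204.7862) + (0.0427 + 0.5·0.4954²)·0.7670] / (0.4954·√0.7670)
   = [0.612545 + 0.126870] / 0.433864 = 1.704256
d₂ = d₁ − σ√T = 1.704256 − 0.433864 = 1.270391
N(d₁) = 0.955833,  N(d₂) = 0.898027,  e^(−rT) = 0.967780
E₀ = V₀·N(d₁) − D·e^(−rT)·N(d₂)
   = 377.8555·0.955833 − 204.7862·0.967780·0.898027 = 183.188708
B₀ = V₀ − E₀ = 377.8555 − 183.188708 = 194.666792
spread = −(1/T)·ln(B₀/D) − r = −(1/0.7670)·ln(194.666792/204.7862) − 0.0427 = 0.02337193

spread=0.0234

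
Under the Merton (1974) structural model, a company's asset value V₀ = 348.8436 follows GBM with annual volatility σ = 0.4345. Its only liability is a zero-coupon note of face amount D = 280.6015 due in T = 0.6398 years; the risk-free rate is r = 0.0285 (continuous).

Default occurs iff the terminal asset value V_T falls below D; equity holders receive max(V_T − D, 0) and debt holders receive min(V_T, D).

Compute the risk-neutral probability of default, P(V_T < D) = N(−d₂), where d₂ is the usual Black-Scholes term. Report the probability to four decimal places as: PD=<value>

d₁ = [ln(V₀/D) + (r + σ²/2)T] / (σ√T)
   = [ln(348.8436/280.6015) + (0.0285 + 0.5·0.4345²)·0.6398] / (0.4345·√0.6398)
   = [0.217688 + 0.078628] / 0.347546 = 0.852597
d₂ = d₁ − σ√T = 0.852597 − 0.347546 = 0.505052
risk-neutral PD = N(−d₂) = N(-0.505052) = 0.306761

PD=0.3068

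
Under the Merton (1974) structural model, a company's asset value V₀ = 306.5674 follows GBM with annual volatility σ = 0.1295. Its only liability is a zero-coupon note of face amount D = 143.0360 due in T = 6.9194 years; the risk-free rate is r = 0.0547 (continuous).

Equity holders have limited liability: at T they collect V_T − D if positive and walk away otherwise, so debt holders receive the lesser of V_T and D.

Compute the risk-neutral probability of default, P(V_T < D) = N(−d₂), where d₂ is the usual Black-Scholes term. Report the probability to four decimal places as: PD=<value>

d₁ = [ln(V₀/D) + (r + σ²/2)T] / (σ√T)
   = [ln(306.5674/143.0360) + (0.0547 + 0.5·0.1295²)·6.9194] / (0.1295·√6.9194)
   = [0.762341 + 0.436511] / 0.340647 = 3.519344
d₂ = d₁ − σ√T = 3.519344 − 0.340647 = 3.178698
risk-neutral PD = N(−d₂) = N(-3.178698) = 0.000740

PD=0.0007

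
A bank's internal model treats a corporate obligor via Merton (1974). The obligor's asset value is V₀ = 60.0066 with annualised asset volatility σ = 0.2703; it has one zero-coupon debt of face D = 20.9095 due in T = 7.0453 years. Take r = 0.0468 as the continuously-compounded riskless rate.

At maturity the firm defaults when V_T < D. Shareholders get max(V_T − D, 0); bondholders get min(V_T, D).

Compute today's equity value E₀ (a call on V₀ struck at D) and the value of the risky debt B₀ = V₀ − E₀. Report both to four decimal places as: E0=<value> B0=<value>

d₁ = [ln(V₀/D) + (r + σ²/2)T] / (σ√T)
   = [ln(60.0066/20.9095) + (0.0468 + 0.5·0.2703²)·7.0453] / (0.2703·√7.0453)
   = [1.054251 + 0.587092] / 0.717457 = 2.287724
d₂ = d₁ − σ√T = 2.287724 − 0.717457 = 1.570267
N(d₁) = 0.988923,  N(d₂) = 0.941823,  e^(−rT) = 0.719125
E₀ = V₀·N(d₁) − D·e^(−rT)·N(d₂)
   = 60.0066·0.988923 − 20.9095·0.719125·0.941823 = 45.180147
B₀ = V₀ − E₀ = 60.0066 − 45.180147 = 14.826453

E0=45.1801 B0=14.8265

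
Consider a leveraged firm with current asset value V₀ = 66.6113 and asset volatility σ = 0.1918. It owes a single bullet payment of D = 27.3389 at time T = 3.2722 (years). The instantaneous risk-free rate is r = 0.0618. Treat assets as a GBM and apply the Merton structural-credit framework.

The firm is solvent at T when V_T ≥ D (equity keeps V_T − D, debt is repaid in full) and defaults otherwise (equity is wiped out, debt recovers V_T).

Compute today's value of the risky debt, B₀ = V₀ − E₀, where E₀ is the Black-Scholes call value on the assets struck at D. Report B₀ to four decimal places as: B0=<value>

B0=22.3306

d₁ = [ln(V₀/D) + (r + σ²/2)T] / (σ√T)
   = [ln(66.6113/27.3389) + (0.0618 + 0.5·0.1918²)·3.2722] / (0.1918·√3.2722)
   = [0.890564 + 0.262410] / 0.346951 = 3.323156
d₂ = d₁ − σ√T = 3.323156 − 0.346951 = 2.976204
N(d₁) = 0.999555,  N(d₂) = 0.998541,  e^(−rT) = 0.816914
E₀ = V₀·N(d₁) − D·e^(−rT)·N(d₂)
   = 66.6113·0.999555 − 27.3389·0.816914·0.998541 = 44.280727
B₀ = V₀ − E₀ = 66.6113 − 44.280727 = 22.330573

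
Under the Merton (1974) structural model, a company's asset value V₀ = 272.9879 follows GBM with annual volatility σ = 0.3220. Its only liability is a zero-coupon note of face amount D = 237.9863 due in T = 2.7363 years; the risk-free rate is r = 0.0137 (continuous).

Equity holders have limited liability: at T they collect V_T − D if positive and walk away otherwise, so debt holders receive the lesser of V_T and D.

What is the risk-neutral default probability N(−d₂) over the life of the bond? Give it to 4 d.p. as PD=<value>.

PD=0.4754

d₁ = [ln(V₀/D) + (r + σ²/2)T] / (σ√T)
   = [ln(272.9879/237.9863) + (0.0137 + 0.5·0.3220²)·2.7363] / (0.3220·√2.7363)
   = [0.137214 + 0.179343] / 0.532645 = 0.594311
d₂ = d₁ − σ√T = 0.594311 − 0.532645 = 0.061667
risk-neutral PD = N(−d₂) = N(-0.061667) = 0.475414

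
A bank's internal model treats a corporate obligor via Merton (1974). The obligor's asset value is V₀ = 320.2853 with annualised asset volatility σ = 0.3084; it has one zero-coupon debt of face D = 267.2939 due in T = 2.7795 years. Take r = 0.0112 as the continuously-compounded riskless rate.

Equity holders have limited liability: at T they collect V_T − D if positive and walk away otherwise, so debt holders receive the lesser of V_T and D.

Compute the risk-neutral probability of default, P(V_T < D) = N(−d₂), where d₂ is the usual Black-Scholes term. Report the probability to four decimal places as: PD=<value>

d₁ = [ln(V₀/D) + (r + σ²/2)T] / (σ√T)
   = [ln(320.2853/267.2939) + (0.0112 + 0.5·0.3084²)·2.7795] / (0.3084·√2.7795)
   = [0.180863 + 0.163310] / 0.514159 = 0.669391
d₂ = d₁ − σ√T = 0.669391 − 0.514159 = 0.155232
risk-neutral PD = N(−d₂) = N(-0.155232) = 0.438319

PD=0.4383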